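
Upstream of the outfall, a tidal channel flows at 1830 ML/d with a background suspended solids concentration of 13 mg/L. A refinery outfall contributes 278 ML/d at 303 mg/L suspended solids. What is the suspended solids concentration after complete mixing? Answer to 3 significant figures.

Mixed concentration C = ΣQC/ΣQ = (1830·13.00 + 278.0·303.0) / 2108 = 108000/2108 = 51.24 mg/L.

51.2 mg/L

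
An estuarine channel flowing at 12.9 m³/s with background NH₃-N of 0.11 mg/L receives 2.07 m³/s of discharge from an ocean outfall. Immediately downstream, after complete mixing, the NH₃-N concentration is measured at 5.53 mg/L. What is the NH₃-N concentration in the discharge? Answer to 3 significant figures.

39.3 mg/L

Mass balance: 12.90·0.1100 + 2.070·Cₑ = 14.97·5.530
→ Cₑ = (14.97·5.530 − 12.90·0.1100) / 2.070 = 39.31 mg/L.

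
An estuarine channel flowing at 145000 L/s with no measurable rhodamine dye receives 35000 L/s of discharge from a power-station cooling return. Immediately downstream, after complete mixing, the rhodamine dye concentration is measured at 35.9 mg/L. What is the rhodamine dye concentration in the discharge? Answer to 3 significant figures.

185 mg/L

Mass balance: 145000·0 + 35000·Cₑ = 180000·35.90
→ Cₑ = (180000·35.90 − 145000·0) / 35000 = 184.6 mg/L.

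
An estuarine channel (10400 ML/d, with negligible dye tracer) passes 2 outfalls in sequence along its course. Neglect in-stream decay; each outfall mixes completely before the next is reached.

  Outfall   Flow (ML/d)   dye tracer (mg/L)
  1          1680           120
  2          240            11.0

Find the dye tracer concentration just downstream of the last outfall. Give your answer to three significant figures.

Outfall 1: combined Q = 12080 ML/d; C = (10400·0 + 1680·120.0)/12080 = 16.69 mg/L.
Outfall 2: combined Q = 12320 ML/d; C = (12080·16.69 + 240.0·11.00)/12320 = 16.58 mg/L.

16.6 mg/L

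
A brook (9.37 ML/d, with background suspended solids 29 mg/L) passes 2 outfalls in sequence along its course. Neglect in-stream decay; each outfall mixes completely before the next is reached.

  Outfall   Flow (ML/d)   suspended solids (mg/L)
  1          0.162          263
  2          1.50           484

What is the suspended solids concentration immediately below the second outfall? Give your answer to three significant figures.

94.3 mg/L

Below outfall 1: Q → 9.532 ML/d, C = (9.370·29.00 + 0.1620·263.0)/9.532 = 32.98 mg/L.
Below outfall 2: Q → 11.03 ML/d, C = (9.532·32.98 + 1.500·484.0)/11.03 = 94.30 mg/L.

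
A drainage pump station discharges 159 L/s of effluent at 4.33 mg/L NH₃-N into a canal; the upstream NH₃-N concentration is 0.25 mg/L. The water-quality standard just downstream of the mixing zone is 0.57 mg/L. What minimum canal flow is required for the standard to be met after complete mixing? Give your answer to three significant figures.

1870 L/s

Set C_mix = 0.57: (Q·0.2500 + 159.0·4.330) / (Q + 159.0) = 0.57
→ Q = 159.0·(4.330 − 0.57)/(0.57 − 0.2500) = 1868 L/s.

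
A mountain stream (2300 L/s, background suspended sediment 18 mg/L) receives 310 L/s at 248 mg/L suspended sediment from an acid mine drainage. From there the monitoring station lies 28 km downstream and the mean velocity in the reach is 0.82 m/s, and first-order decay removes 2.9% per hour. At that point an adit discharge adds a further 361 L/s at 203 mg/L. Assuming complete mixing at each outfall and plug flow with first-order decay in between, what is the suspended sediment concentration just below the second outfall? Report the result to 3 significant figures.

After mixing, C = (2300·18.00 + 310.0·248.0) / 2610 = 118300/2610 = 45.32 mg/L; combined flow 2610 L/s.
Travel time t = 28·1000 / 0.82 = 34150 s = 9.485 h.
2.9%/h lost → k = −ln(1 − 0.029) = 0.02943 h⁻¹.
After decay, C = 45.32 × e^(−kt) = 45.32 × 0.7564 = 34.28 mg/L.
Second outfall: C = (2610·34.28 + 361.0·203.0)/2971 = 54.78 mg/L.

54.8 mg/L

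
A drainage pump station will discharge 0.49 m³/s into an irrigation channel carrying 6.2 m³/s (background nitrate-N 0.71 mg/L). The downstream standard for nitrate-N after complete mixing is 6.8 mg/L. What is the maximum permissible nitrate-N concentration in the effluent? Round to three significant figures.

83.9 mg/L

At the limit, (Qr·Cr + Qe·Cₑ)/(Qr + Qe) = 6.8:
Cₑ = (6.690·6.8 − 6.200·0.7100) / 0.4900 = 83.86 mg/L.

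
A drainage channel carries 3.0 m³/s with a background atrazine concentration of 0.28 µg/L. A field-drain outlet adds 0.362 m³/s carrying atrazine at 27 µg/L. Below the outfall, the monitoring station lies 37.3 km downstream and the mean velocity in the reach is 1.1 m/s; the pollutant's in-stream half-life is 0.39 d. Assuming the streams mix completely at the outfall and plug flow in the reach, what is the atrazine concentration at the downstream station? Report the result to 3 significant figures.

1.57 µg/L

Flow-weighted average: C = (3.000·0.2800 + 0.3620·27.00) / 3.362 = 10.61/3.362 = 3.157 µg/L.
Travel time t = 37.3·1000 / 1.1 = 33910 s = 9.419 h.
Half-life 0.39 d → k = ln 2 / 0.39 = 1.777 d⁻¹.
Applying C = C₀e^(−kt): 3.157 × 0.4978 = 1.572 µg/L.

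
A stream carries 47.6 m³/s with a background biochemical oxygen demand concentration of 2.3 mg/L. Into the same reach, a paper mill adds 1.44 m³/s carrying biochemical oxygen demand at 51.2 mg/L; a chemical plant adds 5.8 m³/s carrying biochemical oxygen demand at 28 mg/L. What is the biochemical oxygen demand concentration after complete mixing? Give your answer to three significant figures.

6.30 mg/L

Flow-weighted average: C = (47.60·2.300 + 1.440·51.20 + 5.800·28.00) / 54.84 = 345.6/54.84 = 6.302 mg/L.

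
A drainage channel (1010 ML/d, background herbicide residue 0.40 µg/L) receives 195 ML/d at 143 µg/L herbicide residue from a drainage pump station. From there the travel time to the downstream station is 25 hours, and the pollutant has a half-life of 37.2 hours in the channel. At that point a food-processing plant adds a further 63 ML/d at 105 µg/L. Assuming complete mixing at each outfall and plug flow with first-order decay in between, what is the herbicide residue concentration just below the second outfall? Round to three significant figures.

19.2 µg/L

Mixed concentration C = ΣQC/ΣQ = (1010·0.4000 + 195.0·143.0) / 1205 = 28290/1205 = 23.48 µg/L; combined flow 1205 ML/d.
Half-life 37.2 h → k = ln 2 / 37.2 = 0.01863 h⁻¹ = 0.4472 d⁻¹.
After decay, C = 23.48 × e^(−kt) = 23.48 × 0.6276 = 14.73 µg/L.
At the second outfall, C = (1205·14.73 + 63.00·105.0) / (1205 + 63.00) = 19.22 µg/L.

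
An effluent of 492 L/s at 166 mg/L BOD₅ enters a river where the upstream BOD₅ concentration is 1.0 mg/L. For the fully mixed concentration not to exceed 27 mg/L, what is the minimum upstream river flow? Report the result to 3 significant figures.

2630 L/s

Set C_mix = 27: (Q·1.000 + 492.0·166.0) / (Q + 492.0) = 27
→ Q = 492.0·(166.0 − 27)/(27 − 1.000) = 2630 L/s.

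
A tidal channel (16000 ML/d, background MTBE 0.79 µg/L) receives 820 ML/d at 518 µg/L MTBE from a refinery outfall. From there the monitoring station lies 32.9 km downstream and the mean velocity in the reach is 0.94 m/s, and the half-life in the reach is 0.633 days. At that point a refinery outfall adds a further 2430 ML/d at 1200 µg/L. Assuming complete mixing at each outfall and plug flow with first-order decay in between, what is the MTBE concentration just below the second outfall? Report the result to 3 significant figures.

Conservation of mass: C = (16000·0.7900 + 820.0·518.0) / 16820 = 437400/16820 = 26.00 µg/L; combined flow 16820 ML/d.
Travel time t = 32.9·1000 / 0.94 = 35000 s = 9.722 h.
Half-life 0.633 d → k = ln 2 / 0.633 = 1.095 d⁻¹.
After decay, C = 26.00 × e^(−kt) = 26.00 × 0.6417 = 16.69 µg/L.
Second outfall: C = (16820·16.69 + 2430·1200)/19250 = 166.1 µg/L.

166 µg/L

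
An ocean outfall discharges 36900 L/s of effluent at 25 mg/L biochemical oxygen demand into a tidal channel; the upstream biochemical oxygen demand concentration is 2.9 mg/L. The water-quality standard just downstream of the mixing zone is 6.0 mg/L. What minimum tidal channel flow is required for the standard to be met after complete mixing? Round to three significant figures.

Set C_mix = 6.0: (Q·2.900 + 36900·25.00) / (Q + 36900) = 6.0
→ Q = 36900·(25.00 − 6.0)/(6.0 − 2.900) = 226200 L/s.

226000 L/s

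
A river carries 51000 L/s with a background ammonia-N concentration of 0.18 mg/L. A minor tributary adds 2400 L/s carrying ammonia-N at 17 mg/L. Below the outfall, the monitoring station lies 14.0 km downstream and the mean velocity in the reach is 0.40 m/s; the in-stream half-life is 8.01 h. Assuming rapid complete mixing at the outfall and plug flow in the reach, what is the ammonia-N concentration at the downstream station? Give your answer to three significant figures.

0.404 mg/L

Conservation of mass: C = (51000·0.1800 + 2400·17.00) / 53400 = 49980/53400 = 0.9360 mg/L.
Travel time t = 14.0·1000 / 0.40 = 35000 s = 9.722 h.
Half-life 8.01 h → k = ln 2 / 8.01 = 0.08654 h⁻¹ = 2.077 d⁻¹.
Decay over the reach: 0.9360·exp(−kt) = 0.9360·0.4311 = 0.4035 mg/L.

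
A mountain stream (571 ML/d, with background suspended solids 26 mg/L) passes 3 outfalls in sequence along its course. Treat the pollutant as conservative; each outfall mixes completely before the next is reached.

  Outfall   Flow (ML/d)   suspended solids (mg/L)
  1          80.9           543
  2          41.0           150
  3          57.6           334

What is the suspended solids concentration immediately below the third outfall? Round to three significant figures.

Outfall 1: combined Q = 651.9 ML/d; C = (571.0·26.00 + 80.90·543.0)/651.9 = 90.16 mg/L.
Outfall 2: combined Q = 692.9 ML/d; C = (651.9·90.16 + 41.00·150.0)/692.9 = 93.70 mg/L.
Outfall 3: combined Q = 750.5 ML/d; C = (692.9·93.70 + 57.60·334.0)/750.5 = 112.1 mg/L.

112 mg/L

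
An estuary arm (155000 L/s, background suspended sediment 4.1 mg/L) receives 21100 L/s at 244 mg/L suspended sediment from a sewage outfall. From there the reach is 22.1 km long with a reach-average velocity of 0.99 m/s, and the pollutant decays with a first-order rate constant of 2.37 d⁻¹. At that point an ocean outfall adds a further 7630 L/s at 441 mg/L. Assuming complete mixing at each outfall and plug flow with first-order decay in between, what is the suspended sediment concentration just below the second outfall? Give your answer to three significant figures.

Flow-weighted average: C = (155000·4.100 + 21100·244.0) / 176100 = 5784000/176100 = 32.84 mg/L; combined flow 176100 L/s.
Travel time t = 22.1·1000 / 0.99 = 22320 s = 6.201 h.
Decay over the reach: 32.84·exp(−kt) = 32.84·0.5421 = 17.80 mg/L.
Second outfall: C = (176100·17.80 + 7630·441.0)/183700 = 35.38 mg/L.

35.4 mg/L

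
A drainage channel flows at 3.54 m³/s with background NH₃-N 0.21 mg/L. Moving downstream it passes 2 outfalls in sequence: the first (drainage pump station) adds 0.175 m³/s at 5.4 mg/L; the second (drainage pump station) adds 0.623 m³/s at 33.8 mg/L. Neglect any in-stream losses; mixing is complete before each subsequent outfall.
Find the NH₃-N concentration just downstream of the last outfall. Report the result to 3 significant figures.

After outfall 1: Q = 3.540 + 0.1750 = 3.715 m³/s; C = (3.540·0.2100 + 0.1750·5.400)/3.715 = 0.4545 mg/L.
After outfall 2: Q = 3.715 + 0.6230 = 4.338 m³/s; C = (3.715·0.4545 + 0.6230·33.80)/4.338 = 5.243 mg/L.

5.24 mg/L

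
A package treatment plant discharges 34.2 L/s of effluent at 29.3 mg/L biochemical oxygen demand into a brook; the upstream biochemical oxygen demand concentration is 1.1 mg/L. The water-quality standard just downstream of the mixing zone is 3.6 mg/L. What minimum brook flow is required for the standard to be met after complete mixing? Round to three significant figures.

Set C_mix = 3.6: (Q·1.100 + 34.20·29.30) / (Q + 34.20) = 3.6
→ Q = 34.20·(29.30 − 3.6)/(3.6 − 1.100) = 351.6 L/s.

352 L/s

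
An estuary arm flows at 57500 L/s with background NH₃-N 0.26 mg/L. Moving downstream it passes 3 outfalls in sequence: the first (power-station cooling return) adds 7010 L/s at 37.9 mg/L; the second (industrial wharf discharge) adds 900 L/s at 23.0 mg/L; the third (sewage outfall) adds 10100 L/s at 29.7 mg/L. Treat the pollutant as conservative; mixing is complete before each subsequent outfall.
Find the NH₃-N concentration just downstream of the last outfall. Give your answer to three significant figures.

Outfall 1: combined Q = 64510 L/s; C = (57500·0.2600 + 7010·37.90)/64510 = 4.350 mg/L.
Outfall 2: combined Q = 65410 L/s; C = (64510·4.350 + 900.0·23.00)/65410 = 4.607 mg/L.
Outfall 3: combined Q = 75510 L/s; C = (65410·4.607 + 10100·29.70)/75510 = 7.963 mg/L.

7.96 mg/L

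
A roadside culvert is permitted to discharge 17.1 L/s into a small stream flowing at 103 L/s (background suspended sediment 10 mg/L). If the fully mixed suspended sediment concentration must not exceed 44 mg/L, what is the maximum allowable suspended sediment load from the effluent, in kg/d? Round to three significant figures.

Mass balance at the limit: 103.0·10.00 + 17.10·Cₑ = 120.1·44 → Cₑ = 248.8 mg/L.
17.10 L/s = 0.01710 m³/s. Load = 0.01710 m³/s × 248.8 g/m³ × 86 400 s/d = 367.6 kg/d.

368 kg/d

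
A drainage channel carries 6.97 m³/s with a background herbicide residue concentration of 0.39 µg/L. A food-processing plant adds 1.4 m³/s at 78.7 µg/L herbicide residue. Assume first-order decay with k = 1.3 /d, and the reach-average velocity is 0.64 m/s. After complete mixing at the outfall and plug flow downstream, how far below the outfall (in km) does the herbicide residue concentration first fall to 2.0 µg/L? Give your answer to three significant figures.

Flow-weighted average: C = (6.970·0.3900 + 1.400·78.70) / 8.370 = 112.9/8.370 = 13.49 µg/L.
Set 13.49·exp(−k·t) = 2.0 → t = ln(13.49/2.0)/k = 126900 s = 35.24 h.
Distance = v·t = 0.64·126900 = 81190 m = 81.19 km.

81.2 km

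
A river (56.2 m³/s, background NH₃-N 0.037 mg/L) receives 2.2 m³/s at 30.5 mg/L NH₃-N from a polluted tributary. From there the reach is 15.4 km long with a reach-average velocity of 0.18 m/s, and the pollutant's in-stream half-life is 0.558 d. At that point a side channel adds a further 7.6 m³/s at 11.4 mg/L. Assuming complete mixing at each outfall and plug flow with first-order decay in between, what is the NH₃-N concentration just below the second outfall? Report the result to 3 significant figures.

1.62 mg/L

Conservation of mass: C = (56.20·0.03700 + 2.200·30.50) / 58.40 = 69.18/58.40 = 1.185 mg/L; combined flow 58.40 m³/s.
Travel time t = 15.4·1000 / 0.18 = 85560 s = 23.77 h.
Half-life 0.558 d → k = ln 2 / 0.558 = 1.242 d⁻¹.
After decay, C = 1.185 × e^(−kt) = 1.185 × 0.2923 = 0.3462 mg/L.
Second outfall: C = (58.40·0.3462 + 7.600·11.40)/66.00 = 1.619 mg/L.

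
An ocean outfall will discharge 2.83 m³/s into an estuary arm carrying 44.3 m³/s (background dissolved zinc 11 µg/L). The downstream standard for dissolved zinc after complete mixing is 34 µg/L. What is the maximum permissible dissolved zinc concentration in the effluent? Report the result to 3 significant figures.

394 µg/L

At the limit, (Qr·Cr + Qe·Cₑ)/(Qr + Qe) = 34:
Cₑ = (47.13·34 − 44.30·11.00) / 2.830 = 394.0 µg/L.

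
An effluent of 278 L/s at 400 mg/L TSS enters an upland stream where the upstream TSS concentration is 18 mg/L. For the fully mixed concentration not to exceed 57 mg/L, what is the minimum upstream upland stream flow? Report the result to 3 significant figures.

Set C_mix = 57: (Q·18.00 + 278.0·400.0) / (Q + 278.0) = 57
→ Q = 278.0·(400.0 − 57)/(57 − 18.00) = 2445 L/s.

2440 L/s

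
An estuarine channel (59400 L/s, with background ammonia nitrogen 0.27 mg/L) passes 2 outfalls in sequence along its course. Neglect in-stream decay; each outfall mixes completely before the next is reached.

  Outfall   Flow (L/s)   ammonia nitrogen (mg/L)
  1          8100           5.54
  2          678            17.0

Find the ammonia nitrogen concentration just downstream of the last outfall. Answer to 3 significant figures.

Below outfall 1: Q → 67500 L/s, C = (59400·0.2700 + 8100·5.540)/67500 = 0.9024 mg/L.
Below outfall 2: Q → 68180 L/s, C = (67500·0.9024 + 678.0·17.00)/68180 = 1.062 mg/L.

1.06 mg/L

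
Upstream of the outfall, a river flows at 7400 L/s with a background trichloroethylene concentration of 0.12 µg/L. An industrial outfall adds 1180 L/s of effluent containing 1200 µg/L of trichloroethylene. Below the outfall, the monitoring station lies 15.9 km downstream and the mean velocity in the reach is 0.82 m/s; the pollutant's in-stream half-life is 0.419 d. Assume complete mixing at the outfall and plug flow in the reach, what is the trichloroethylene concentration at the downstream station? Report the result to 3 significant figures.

Flow-weighted average: C = (7400·0.1200 + 1180·1200) / 8580 = 1417000/8580 = 165.1 µg/L.
Travel time t = 15.9·1000 / 0.82 = 19390 s = 5.386 h.
Half-life 0.419 d → k = ln 2 / 0.419 = 1.654 d⁻¹.
First-order decay: C = 165.1·exp(−k·t) = 165.1·0.6899 = 113.9 µg/L.

114 µg/L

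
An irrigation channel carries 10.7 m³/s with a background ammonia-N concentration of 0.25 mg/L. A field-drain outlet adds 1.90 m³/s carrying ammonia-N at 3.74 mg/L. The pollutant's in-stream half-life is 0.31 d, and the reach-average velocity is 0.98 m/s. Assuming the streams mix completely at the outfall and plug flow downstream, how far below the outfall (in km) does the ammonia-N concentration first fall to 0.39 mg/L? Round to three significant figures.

26.1 km

Flow-weighted average: C = (10.70·0.2500 + 1.900·3.740) / 12.60 = 9.781/12.60 = 0.7763 mg/L.
Half-life 0.31 d → k = ln 2 / 0.31 = 2.236 d⁻¹.
Set 0.7763·exp(−k·t) = 0.39 → t = ln(0.7763/0.39)/k = 26600 s = 7.389 h.
Distance = v·t = 0.98·26600 = 26070 m = 26.07 km.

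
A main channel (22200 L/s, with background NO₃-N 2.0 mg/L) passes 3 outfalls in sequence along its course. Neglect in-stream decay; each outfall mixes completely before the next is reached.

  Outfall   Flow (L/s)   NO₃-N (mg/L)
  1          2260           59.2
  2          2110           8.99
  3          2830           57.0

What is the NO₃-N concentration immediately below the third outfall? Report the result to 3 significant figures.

Below outfall 1: Q → 24460 L/s, C = (22200·2.000 + 2260·59.20)/24460 = 7.285 mg/L.
Below outfall 2: Q → 26570 L/s, C = (24460·7.285 + 2110·8.990)/26570 = 7.420 mg/L.
Below outfall 3: Q → 29400 L/s, C = (26570·7.420 + 2830·57.00)/29400 = 12.19 mg/L.

12.2 mg/L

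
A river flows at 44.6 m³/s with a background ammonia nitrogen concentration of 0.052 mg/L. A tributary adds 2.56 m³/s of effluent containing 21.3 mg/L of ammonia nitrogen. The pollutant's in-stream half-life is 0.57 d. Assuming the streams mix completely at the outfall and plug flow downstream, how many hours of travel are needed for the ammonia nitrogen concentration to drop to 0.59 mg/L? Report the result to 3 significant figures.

14.1 h

Mass balance: C = (44.60·0.05200 + 2.560·21.30) / 47.16 = 56.85/47.16 = 1.205 mg/L.
Half-life 0.57 d → k = ln 2 / 0.57 = 1.216 d⁻¹.
1.205·exp(−k·t) = 0.59 → t = ln(1.205/0.59)/k = 50760 s = 14.10 h.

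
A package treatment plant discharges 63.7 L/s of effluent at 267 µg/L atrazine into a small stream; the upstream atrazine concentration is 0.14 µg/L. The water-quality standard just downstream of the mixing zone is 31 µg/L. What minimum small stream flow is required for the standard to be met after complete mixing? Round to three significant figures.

487 L/s

Set C_mix = 31: (Q·0.1400 + 63.70·267.0) / (Q + 63.70) = 31
→ Q = 63.70·(267.0 − 31)/(31 − 0.1400) = 487.1 L/s.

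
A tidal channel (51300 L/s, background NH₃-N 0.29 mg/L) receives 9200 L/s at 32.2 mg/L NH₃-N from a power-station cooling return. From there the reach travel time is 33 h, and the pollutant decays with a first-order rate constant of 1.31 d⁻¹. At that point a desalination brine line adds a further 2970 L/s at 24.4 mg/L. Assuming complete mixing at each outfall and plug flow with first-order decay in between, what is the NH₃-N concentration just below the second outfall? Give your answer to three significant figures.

Conservation of mass: C = (51300·0.2900 + 9200·32.20) / 60500 = 311100/60500 = 5.142 mg/L; combined flow 60500 L/s.
Decay over the reach: 5.142·exp(−kt) = 5.142·0.1651 = 0.8490 mg/L.
At the second outfall, C = (60500·0.8490 + 2970·24.40) / (60500 + 2970) = 1.951 mg/L.

1.95 mg/L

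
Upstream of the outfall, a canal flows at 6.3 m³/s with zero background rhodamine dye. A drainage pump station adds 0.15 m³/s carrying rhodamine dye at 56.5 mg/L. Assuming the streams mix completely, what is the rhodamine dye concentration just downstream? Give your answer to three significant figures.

Mixed concentration C = ΣQC/ΣQ = (6.300·0 + 0.1500·56.50) / 6.450 = 8.475/6.450 = 1.314 mg/L.

1.31 mg/L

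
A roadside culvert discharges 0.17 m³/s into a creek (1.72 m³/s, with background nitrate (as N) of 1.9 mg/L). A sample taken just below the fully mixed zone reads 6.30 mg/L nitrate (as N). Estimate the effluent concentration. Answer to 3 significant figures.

Mass balance: 1.720·1.900 + 0.1700·Cₑ = 1.890·6.300
→ Cₑ = (1.890·6.300 − 1.720·1.900) / 0.1700 = 50.82 mg/L.

50.8 mg/L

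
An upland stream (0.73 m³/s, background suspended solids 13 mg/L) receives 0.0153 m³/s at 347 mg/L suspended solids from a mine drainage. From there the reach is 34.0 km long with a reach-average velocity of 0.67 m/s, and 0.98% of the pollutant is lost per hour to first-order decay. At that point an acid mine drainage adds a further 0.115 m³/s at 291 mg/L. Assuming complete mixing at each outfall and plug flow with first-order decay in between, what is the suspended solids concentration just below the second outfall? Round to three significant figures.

53.9 mg/L

After mixing, C = (0.7300·13.00 + 0.01530·347.0) / 0.7453 = 14.80/0.7453 = 19.86 mg/L; combined flow 0.7453 m³/s.
Travel time t = 34.0·1000 / 0.67 = 50750 s = 14.10 h.
0.98%/h lost → k = −ln(1 − 0.0098) = 0.009848 h⁻¹.
Decay over the reach: 19.86·exp(−kt) = 19.86·0.8704 = 17.28 mg/L.
Second outfall: C = (0.7453·17.28 + 0.1150·291.0)/0.8603 = 53.87 mg/L.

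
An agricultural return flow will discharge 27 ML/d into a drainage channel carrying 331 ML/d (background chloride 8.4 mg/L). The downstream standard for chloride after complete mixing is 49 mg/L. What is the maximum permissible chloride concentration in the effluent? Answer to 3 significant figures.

At the limit, (Qr·Cr + Qe·Cₑ)/(Qr + Qe) = 49:
Cₑ = (358.0·49 − 331.0·8.400) / 27.00 = 546.7 mg/L.

547 mg/L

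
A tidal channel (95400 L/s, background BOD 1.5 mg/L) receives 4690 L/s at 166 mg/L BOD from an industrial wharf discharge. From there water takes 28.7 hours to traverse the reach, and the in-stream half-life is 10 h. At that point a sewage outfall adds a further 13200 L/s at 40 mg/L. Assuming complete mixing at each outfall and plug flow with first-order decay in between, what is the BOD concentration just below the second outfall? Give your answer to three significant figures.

5.77 mg/L

Mixed concentration C = ΣQC/ΣQ = (95400·1.500 + 4690·166.0) / 100100 = 921600/100100 = 9.208 mg/L; combined flow 100100 L/s.
Half-life 10 h → k = ln 2 / 10 = 0.06931 h⁻¹ = 1.664 d⁻¹.
Applying C = C₀e^(−kt): 9.208 × 0.1368 = 1.260 mg/L.
At the second outfall, C = (100100·1.260 + 13200·40.00) / (100100 + 13200) = 5.773 mg/L.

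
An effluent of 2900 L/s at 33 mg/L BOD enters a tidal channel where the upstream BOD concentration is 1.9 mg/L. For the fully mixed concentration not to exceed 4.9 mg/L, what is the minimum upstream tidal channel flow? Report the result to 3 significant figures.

27200 L/s

Set C_mix = 4.9: (Q·1.900 + 2900·33.00) / (Q + 2900) = 4.9
→ Q = 2900·(33.00 − 4.9)/(4.9 − 1.900) = 27160 L/s.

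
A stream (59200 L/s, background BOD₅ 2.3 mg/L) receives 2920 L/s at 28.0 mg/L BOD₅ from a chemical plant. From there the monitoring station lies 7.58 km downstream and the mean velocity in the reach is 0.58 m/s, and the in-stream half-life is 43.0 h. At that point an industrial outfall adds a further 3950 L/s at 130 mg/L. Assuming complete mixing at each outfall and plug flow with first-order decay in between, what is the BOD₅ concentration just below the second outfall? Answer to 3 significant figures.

10.9 mg/L

Mixed concentration C = ΣQC/ΣQ = (59200·2.300 + 2920·28.00) / 62120 = 217900/62120 = 3.508 mg/L; combined flow 62120 L/s.
Travel time t = 7.58·1000 / 0.58 = 13070 s = 3.630 h.
Half-life 43.0 h → k = ln 2 / 43.0 = 0.01612 h⁻¹ = 0.3869 d⁻¹.
Applying C = C₀e^(−kt): 3.508 × 0.9432 = 3.309 mg/L.
At the second outfall, C = (62120·3.309 + 3950·130.0) / (62120 + 3950) = 10.88 mg/L.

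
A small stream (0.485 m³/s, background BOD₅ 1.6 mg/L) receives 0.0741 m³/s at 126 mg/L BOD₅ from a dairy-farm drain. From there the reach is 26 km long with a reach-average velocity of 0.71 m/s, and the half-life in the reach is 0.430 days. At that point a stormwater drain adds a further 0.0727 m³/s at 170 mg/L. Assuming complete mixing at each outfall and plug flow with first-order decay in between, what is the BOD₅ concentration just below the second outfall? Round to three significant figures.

27.6 mg/L

Mixed concentration C = ΣQC/ΣQ = (0.4850·1.600 + 0.07410·126.0) / 0.5591 = 10.11/0.5591 = 18.09 mg/L; combined flow 0.5591 m³/s.
Travel time t = 26·1000 / 0.71 = 36620 s = 10.17 h.
Half-life 0.430 d → k = ln 2 / 0.430 = 1.612 d⁻¹.
Decay over the reach: 18.09·exp(−kt) = 18.09·0.5050 = 9.134 mg/L.
Second outfall: C = (0.5591·9.134 + 0.07270·170.0)/0.6318 = 27.64 mg/L.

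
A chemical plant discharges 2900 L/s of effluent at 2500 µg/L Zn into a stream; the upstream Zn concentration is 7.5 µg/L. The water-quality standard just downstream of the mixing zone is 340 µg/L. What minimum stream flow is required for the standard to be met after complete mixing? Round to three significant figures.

18800 L/s

Set C_mix = 340: (Q·7.500 + 2900·2500) / (Q + 2900) = 340
→ Q = 2900·(2500 − 340)/(340 − 7.500) = 18840 L/s.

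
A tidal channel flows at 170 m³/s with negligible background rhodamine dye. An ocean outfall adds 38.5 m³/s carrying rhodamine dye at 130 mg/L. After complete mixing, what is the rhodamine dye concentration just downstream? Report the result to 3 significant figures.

24.0 mg/L

Flow-weighted average: C = (170.0·0 + 38.50·130.0) / 208.5 = 5005/208.5 = 24.00 mg/L.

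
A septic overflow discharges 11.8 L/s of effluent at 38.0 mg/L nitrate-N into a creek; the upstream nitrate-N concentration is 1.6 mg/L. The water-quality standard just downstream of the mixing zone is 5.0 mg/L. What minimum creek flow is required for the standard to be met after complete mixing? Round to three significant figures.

115 L/s

Set C_mix = 5.0: (Q·1.600 + 11.80·38.00) / (Q + 11.80) = 5.0
→ Q = 11.80·(38.00 − 5.0)/(5.0 − 1.600) = 114.5 L/s.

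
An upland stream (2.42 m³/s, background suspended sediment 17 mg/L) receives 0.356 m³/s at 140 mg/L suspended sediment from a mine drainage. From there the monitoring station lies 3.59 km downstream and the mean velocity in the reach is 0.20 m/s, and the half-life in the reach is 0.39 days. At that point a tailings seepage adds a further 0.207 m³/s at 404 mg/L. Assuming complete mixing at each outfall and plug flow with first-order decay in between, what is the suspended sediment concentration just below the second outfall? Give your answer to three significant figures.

49.1 mg/L

Mass balance: C = (2.420·17.00 + 0.3560·140.0) / 2.776 = 90.98/2.776 = 32.77 mg/L; combined flow 2.776 m³/s.
Travel time t = 3.59·1000 / 0.20 = 17950 s = 4.986 h.
Half-life 0.39 d → k = ln 2 / 0.39 = 1.777 d⁻¹.
Applying C = C₀e^(−kt): 32.77 × 0.6913 = 22.66 mg/L.
Second outfall: C = (2.776·22.66 + 0.2070·404.0)/2.983 = 49.12 mg/L.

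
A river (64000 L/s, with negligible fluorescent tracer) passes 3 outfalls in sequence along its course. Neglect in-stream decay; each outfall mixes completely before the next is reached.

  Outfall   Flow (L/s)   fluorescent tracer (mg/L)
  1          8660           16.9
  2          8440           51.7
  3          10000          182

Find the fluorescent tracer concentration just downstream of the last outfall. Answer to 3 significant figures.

Outfall 1: combined Q = 72660 L/s; C = (64000·0 + 8660·16.90)/72660 = 2.014 mg/L.
Outfall 2: combined Q = 81100 L/s; C = (72660·2.014 + 8440·51.70)/81100 = 7.185 mg/L.
Outfall 3: combined Q = 91100 L/s; C = (81100·7.185 + 10000·182.0)/91100 = 26.37 mg/L.

26.4 mg/L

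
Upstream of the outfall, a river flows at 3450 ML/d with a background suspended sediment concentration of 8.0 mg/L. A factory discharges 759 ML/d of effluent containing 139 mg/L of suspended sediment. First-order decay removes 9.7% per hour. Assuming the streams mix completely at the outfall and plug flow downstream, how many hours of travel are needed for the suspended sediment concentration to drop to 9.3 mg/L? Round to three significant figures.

12.0 h

Mixed concentration C = ΣQC/ΣQ = (3450·8.000 + 759.0·139.0) / 4209 = 133100/4209 = 31.62 mg/L.
9.7%/h lost → k = −ln(1 − 0.097) = 0.1020 h⁻¹.
31.62·exp(−k·t) = 9.3 → t = ln(31.62/9.3)/k = 43180 s = 11.99 h.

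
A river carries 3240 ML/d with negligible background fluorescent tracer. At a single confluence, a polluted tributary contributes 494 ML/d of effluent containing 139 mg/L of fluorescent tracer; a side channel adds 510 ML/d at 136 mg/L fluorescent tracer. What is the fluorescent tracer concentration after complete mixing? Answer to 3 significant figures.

32.5 mg/L

Mixed concentration C = ΣQC/ΣQ = (3240·0 + 494.0·139.0 + 510.0·136.0) / 4244 = 138000/4244 = 32.52 mg/L.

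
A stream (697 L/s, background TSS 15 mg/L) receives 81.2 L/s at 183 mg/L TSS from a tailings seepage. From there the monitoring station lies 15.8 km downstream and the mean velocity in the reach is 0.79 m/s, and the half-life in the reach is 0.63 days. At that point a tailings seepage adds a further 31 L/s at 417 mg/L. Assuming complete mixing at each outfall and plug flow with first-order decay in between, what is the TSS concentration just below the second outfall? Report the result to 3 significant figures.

Conservation of mass: C = (697.0·15.00 + 81.20·183.0) / 778.2 = 25310/778.2 = 32.53 mg/L; combined flow 778.2 L/s.
Travel time t = 15.8·1000 / 0.79 = 20000 s = 5.556 h.
Half-life 0.63 d → k = ln 2 / 0.63 = 1.100 d⁻¹.
Applying C = C₀e^(−kt): 32.53 × 0.7752 = 25.22 mg/L.
At the second outfall, C = (778.2·25.22 + 31.00·417.0) / (778.2 + 31.00) = 40.22 mg/L.

40.2 mg/L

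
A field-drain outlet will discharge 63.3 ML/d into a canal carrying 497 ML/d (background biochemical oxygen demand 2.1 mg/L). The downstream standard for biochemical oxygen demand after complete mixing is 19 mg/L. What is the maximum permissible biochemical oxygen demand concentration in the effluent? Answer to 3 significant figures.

At the limit, (Qr·Cr + Qe·Cₑ)/(Qr + Qe) = 19:
Cₑ = (560.3·19 − 497.0·2.100) / 63.30 = 151.7 mg/L.

152 mg/L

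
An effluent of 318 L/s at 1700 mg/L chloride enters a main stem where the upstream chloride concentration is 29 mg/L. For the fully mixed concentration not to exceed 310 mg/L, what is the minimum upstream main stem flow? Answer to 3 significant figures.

1570 L/s

Set C_mix = 310: (Q·29.00 + 318.0·1700) / (Q + 318.0) = 310
→ Q = 318.0·(1700 − 310)/(310 − 29.00) = 1573 L/s.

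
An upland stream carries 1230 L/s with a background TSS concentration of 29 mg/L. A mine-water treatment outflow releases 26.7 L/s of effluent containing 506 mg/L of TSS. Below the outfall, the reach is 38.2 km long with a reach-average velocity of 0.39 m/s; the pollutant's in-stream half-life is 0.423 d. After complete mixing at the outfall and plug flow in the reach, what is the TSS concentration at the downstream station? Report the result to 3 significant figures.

Conservation of mass: C = (1230·29.00 + 26.70·506.0) / 1257 = 49180/1257 = 39.13 mg/L.
Travel time t = 38.2·1000 / 0.39 = 97950 s = 27.21 h.
Half-life 0.423 d → k = ln 2 / 0.423 = 1.639 d⁻¹.
After decay, C = 39.13 × e^(−kt) = 39.13 × 0.1560 = 6.106 mg/L.

6.11 mg/L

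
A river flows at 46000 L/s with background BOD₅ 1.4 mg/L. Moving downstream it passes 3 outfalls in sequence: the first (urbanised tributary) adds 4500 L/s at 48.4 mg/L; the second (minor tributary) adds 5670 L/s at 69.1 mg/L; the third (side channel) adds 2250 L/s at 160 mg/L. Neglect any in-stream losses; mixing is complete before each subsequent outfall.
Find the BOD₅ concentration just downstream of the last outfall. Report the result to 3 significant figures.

Below outfall 1: Q → 50500 L/s, C = (46000·1.400 + 4500·48.40)/50500 = 5.588 mg/L.
Below outfall 2: Q → 56170 L/s, C = (50500·5.588 + 5670·69.10)/56170 = 12.00 mg/L.
Below outfall 3: Q → 58420 L/s, C = (56170·12.00 + 2250·160.0)/58420 = 17.70 mg/L.

17.7 mg/L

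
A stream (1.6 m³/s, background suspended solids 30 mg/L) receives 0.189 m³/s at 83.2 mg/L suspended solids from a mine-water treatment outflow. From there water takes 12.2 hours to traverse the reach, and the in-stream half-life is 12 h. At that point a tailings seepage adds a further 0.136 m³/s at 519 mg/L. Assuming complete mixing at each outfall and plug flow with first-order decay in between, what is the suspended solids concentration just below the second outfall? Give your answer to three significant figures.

Mixed concentration C = ΣQC/ΣQ = (1.600·30.00 + 0.1890·83.20) / 1.789 = 63.72/1.789 = 35.62 mg/L; combined flow 1.789 m³/s.
Half-life 12 h → k = ln 2 / 12 = 0.05776 h⁻¹ = 1.386 d⁻¹.
After decay, C = 35.62 × e^(−kt) = 35.62 × 0.4943 = 17.61 mg/L.
At the second outfall, C = (1.789·17.61 + 0.1360·519.0) / (1.789 + 0.1360) = 53.03 mg/L.

53.0 mg/L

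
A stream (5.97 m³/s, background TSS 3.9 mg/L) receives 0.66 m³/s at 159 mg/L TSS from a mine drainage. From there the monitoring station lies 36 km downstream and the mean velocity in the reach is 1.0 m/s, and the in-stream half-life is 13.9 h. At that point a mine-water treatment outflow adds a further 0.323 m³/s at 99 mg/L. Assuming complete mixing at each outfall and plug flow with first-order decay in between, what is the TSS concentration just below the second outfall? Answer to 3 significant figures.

15.8 mg/L

Mass balance: C = (5.970·3.900 + 0.6600·159.0) / 6.630 = 128.2/6.630 = 19.34 mg/L; combined flow 6.630 m³/s.
Travel time t = 36·1000 / 1.0 = 36000 s = 10.00 h.
Half-life 13.9 h → k = ln 2 / 13.9 = 0.04987 h⁻¹ = 1.197 d⁻¹.
Decay over the reach: 19.34·exp(−kt) = 19.34·0.6073 = 11.75 mg/L.
At the second outfall, C = (6.630·11.75 + 0.3230·99.00) / (6.630 + 0.3230) = 15.80 mg/L.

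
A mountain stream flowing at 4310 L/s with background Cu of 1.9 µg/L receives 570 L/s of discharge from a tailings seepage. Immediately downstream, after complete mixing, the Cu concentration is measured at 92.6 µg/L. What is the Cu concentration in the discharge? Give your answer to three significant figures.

Mass balance: 4310·1.900 + 570.0·Cₑ = 4880·92.60
→ Cₑ = (4880·92.60 − 4310·1.900) / 570.0 = 778.4 µg/L.

778 µg/L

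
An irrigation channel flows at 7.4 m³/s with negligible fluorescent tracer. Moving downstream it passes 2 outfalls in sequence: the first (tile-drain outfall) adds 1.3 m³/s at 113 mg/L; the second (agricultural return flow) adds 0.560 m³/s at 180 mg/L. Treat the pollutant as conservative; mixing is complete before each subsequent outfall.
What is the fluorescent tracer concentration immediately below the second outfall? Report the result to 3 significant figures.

Outfall 1: combined Q = 8.700 m³/s; C = (7.400·0 + 1.300·113.0)/8.700 = 16.89 mg/L.
Outfall 2: combined Q = 9.260 m³/s; C = (8.700·16.89 + 0.5600·180.0)/9.260 = 26.75 mg/L.

26.7 mg/L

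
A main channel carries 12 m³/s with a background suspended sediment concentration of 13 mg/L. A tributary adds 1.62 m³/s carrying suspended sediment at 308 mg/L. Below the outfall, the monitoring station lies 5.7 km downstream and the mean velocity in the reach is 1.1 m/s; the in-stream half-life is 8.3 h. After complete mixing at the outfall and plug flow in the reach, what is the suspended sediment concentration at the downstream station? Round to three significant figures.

Flow-weighted average: C = (12.00·13.00 + 1.620·308.0) / 13.62 = 655.0/13.62 = 48.09 mg/L.
Travel time t = 5.7·1000 / 1.1 = 5182 s = 1.439 h.
Half-life 8.3 h → k = ln 2 / 8.3 = 0.08351 h⁻¹ = 2.004 d⁻¹.
Decay over the reach: 48.09·exp(−kt) = 48.09·0.8867 = 42.64 mg/L.

42.6 mg/L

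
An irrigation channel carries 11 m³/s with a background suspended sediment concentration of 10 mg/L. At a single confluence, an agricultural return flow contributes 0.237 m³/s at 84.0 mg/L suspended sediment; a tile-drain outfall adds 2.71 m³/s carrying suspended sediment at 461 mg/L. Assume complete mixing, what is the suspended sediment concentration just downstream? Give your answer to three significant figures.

After mixing, C = (11.00·10.00 + 0.2370·84.00 + 2.710·461.0) / 13.95 = 1379/13.95 = 98.89 mg/L.

98.9 mg/L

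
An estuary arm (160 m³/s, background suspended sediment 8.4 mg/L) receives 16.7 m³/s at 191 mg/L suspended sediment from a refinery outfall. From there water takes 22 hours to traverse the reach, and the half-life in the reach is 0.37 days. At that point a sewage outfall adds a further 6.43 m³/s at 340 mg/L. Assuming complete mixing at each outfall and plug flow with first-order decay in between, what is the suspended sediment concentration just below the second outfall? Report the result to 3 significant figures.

Mixed concentration C = ΣQC/ΣQ = (160.0·8.400 + 16.70·191.0) / 176.7 = 4534/176.7 = 25.66 mg/L; combined flow 176.7 m³/s.
Half-life 0.37 d → k = ln 2 / 0.37 = 1.873 d⁻¹.
Applying C = C₀e^(−kt): 25.66 × 0.1796 = 4.607 mg/L.
At the second outfall, C = (176.7·4.607 + 6.430·340.0) / (176.7 + 6.430) = 16.38 mg/L.

16.4 mg/L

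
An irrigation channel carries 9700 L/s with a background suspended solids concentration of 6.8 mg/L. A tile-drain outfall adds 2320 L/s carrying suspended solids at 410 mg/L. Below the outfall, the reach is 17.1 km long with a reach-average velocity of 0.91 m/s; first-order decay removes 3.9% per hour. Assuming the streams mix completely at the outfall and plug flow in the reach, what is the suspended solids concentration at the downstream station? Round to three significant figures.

After mixing, C = (9700·6.800 + 2320·410.0) / 12020 = 1017000/12020 = 84.62 mg/L.
Travel time t = 17.1·1000 / 0.91 = 18790 s = 5.220 h.
3.9%/h lost → k = −ln(1 − 0.039) = 0.03978 h⁻¹.
Decay over the reach: 84.62·exp(−kt) = 84.62·0.8125 = 68.76 mg/L.

68.8 mg/L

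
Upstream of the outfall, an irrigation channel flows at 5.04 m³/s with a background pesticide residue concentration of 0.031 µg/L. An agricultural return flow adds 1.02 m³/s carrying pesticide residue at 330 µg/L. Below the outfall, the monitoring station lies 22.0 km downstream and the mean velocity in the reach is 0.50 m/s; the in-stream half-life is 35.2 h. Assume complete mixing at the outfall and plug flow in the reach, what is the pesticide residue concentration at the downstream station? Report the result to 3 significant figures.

Conservation of mass: C = (5.040·0.03100 + 1.020·330.0) / 6.060 = 336.8/6.060 = 55.57 µg/L.
Travel time t = 22.0·1000 / 0.50 = 44000 s = 12.22 h.
Half-life 35.2 h → k = ln 2 / 35.2 = 0.01969 h⁻¹ = 0.4726 d⁻¹.
Decay over the reach: 55.57·exp(−kt) = 55.57·0.7861 = 43.68 µg/L.

43.7 µg/L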